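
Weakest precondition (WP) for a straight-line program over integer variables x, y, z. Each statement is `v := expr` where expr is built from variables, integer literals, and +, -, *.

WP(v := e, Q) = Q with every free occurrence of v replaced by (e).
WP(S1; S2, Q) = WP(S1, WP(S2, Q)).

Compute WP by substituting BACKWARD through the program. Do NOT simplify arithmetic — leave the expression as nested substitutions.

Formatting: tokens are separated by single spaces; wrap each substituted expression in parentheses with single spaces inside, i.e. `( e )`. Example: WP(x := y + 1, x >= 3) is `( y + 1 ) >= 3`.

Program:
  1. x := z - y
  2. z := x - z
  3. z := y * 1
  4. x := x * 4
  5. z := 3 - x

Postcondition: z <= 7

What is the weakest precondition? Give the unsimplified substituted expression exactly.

post: z <= 7
stmt 5: z := 3 - x  -- replace 1 occurrence(s) of z with (3 - x)
  => ( 3 - x ) <= 7
stmt 4: x := x * 4  -- replace 1 occurrence(s) of x with (x * 4)
  => ( 3 - ( x * 4 ) ) <= 7
stmt 3: z := y * 1  -- replace 0 occurrence(s) of z with (y * 1)
  => ( 3 - ( x * 4 ) ) <= 7
stmt 2: z := x - z  -- replace 0 occurrence(s) of z with (x - z)
  => ( 3 - ( x * 4 ) ) <= 7
stmt 1: x := z - y  -- replace 1 occurrence(s) of x with (z - y)
  => ( 3 - ( ( z - y ) * 4 ) ) <= 7

Answer: ( 3 - ( ( z - y ) * 4 ) ) <= 7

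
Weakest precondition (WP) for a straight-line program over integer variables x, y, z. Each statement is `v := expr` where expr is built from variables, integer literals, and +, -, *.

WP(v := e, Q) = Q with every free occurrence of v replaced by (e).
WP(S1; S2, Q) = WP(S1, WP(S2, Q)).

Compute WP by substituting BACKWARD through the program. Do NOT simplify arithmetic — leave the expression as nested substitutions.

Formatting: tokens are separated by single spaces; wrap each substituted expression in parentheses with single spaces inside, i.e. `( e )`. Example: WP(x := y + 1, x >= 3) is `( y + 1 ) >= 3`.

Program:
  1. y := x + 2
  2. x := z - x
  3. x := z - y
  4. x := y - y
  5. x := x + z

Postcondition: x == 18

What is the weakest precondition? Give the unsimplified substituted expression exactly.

post: x == 18
stmt 5: x := x + z  -- replace 1 occurrence(s) of x with (x + z)
  => ( x + z ) == 18
stmt 4: x := y - y  -- replace 1 occurrence(s) of x with (y - y)
  => ( ( y - y ) + z ) == 18
stmt 3: x := z - y  -- replace 0 occurrence(s) of x with (z - y)
  => ( ( y - y ) + z ) == 18
stmt 2: x := z - x  -- replace 0 occurrence(s) of x with (z - x)
  => ( ( y - y ) + z ) == 18
stmt 1: y := x + 2  -- replace 2 occurrence(s) of y with (x + 2)
  => ( ( ( x + 2 ) - ( x + 2 ) ) + z ) == 18

Answer: ( ( ( x + 2 ) - ( x + 2 ) ) + z ) == 18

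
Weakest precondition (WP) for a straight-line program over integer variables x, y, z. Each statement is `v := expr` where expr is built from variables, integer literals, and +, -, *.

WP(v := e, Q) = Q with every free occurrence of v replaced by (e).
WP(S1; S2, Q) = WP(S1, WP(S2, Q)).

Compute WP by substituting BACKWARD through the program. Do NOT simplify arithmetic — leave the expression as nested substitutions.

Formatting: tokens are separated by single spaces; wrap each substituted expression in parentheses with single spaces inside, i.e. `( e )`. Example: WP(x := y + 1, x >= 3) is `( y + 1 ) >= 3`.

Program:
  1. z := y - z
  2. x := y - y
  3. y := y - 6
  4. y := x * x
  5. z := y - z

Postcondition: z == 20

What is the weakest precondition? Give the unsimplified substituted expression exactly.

Answer: ( ( ( y - y ) * ( y - y ) ) - ( y - z ) ) == 20

Derivation:
post: z == 20
stmt 5: z := y - z  -- replace 1 occurrence(s) of z with (y - z)
  => ( y - z ) == 20
stmt 4: y := x * x  -- replace 1 occurrence(s) of y with (x * x)
  => ( ( x * x ) - z ) == 20
stmt 3: y := y - 6  -- replace 0 occurrence(s) of y with (y - 6)
  => ( ( x * x ) - z ) == 20
stmt 2: x := y - y  -- replace 2 occurrence(s) of x with (y - y)
  => ( ( ( y - y ) * ( y - y ) ) - z ) == 20
stmt 1: z := y - z  -- replace 1 occurrence(s) of z with (y - z)
  => ( ( ( y - y ) * ( y - y ) ) - ( y - z ) ) == 20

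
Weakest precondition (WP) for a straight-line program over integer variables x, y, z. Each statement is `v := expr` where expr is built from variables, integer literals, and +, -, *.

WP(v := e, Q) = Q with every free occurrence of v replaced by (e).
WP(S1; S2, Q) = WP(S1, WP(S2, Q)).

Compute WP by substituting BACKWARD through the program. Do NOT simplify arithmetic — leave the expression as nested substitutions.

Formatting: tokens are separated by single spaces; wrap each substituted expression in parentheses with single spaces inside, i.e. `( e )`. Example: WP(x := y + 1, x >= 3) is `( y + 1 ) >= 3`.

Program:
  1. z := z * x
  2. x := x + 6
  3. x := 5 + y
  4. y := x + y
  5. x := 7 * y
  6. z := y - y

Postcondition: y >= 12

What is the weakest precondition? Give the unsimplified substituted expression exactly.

Answer: ( ( 5 + y ) + y ) >= 12

Derivation:
post: y >= 12
stmt 6: z := y - y  -- replace 0 occurrence(s) of z with (y - y)
  => y >= 12
stmt 5: x := 7 * y  -- replace 0 occurrence(s) of x with (7 * y)
  => y >= 12
stmt 4: y := x + y  -- replace 1 occurrence(s) of y with (x + y)
  => ( x + y ) >= 12
stmt 3: x := 5 + y  -- replace 1 occurrence(s) of x with (5 + y)
  => ( ( 5 + y ) + y ) >= 12
stmt 2: x := x + 6  -- replace 0 occurrence(s) of x with (x + 6)
  => ( ( 5 + y ) + y ) >= 12
stmt 1: z := z * x  -- replace 0 occurrence(s) of z with (z * x)
  => ( ( 5 + y ) + y ) >= 12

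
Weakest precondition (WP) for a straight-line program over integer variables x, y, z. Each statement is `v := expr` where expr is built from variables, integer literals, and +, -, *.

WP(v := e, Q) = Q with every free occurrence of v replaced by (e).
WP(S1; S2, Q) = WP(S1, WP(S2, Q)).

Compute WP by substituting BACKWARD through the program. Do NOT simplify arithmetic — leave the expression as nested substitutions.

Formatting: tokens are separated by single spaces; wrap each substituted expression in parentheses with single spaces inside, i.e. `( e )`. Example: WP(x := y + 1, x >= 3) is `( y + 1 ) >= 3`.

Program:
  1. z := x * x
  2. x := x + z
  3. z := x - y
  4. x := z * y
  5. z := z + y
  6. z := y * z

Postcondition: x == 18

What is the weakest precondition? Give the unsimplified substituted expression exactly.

post: x == 18
stmt 6: z := y * z  -- replace 0 occurrence(s) of z with (y * z)
  => x == 18
stmt 5: z := z + y  -- replace 0 occurrence(s) of z with (z + y)
  => x == 18
stmt 4: x := z * y  -- replace 1 occurrence(s) of x with (z * y)
  => ( z * y ) == 18
stmt 3: z := x - y  -- replace 1 occurrence(s) of z with (x - y)
  => ( ( x - y ) * y ) == 18
stmt 2: x := x + z  -- replace 1 occurrence(s) of x with (x + z)
  => ( ( ( x + z ) - y ) * y ) == 18
stmt 1: z := x * x  -- replace 1 occurrence(s) of z with (x * x)
  => ( ( ( x + ( x * x ) ) - y ) * y ) == 18

Answer: ( ( ( x + ( x * x ) ) - y ) * y ) == 18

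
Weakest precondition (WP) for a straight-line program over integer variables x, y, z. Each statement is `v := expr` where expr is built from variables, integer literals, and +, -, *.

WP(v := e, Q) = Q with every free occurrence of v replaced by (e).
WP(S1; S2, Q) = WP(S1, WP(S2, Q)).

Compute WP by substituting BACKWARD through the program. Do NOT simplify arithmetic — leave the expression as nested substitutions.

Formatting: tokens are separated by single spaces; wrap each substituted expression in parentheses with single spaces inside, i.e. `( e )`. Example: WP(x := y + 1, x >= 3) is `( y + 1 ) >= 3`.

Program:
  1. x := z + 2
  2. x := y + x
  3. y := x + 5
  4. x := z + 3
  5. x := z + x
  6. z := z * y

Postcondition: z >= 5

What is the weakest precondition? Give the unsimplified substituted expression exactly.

Answer: ( z * ( ( y + ( z + 2 ) ) + 5 ) ) >= 5

Derivation:
post: z >= 5
stmt 6: z := z * y  -- replace 1 occurrence(s) of z with (z * y)
  => ( z * y ) >= 5
stmt 5: x := z + x  -- replace 0 occurrence(s) of x with (z + x)
  => ( z * y ) >= 5
stmt 4: x := z + 3  -- replace 0 occurrence(s) of x with (z + 3)
  => ( z * y ) >= 5
stmt 3: y := x + 5  -- replace 1 occurrence(s) of y with (x + 5)
  => ( z * ( x + 5 ) ) >= 5
stmt 2: x := y + x  -- replace 1 occurrence(s) of x with (y + x)
  => ( z * ( ( y + x ) + 5 ) ) >= 5
stmt 1: x := z + 2  -- replace 1 occurrence(s) of x with (z + 2)
  => ( z * ( ( y + ( z + 2 ) ) + 5 ) ) >= 5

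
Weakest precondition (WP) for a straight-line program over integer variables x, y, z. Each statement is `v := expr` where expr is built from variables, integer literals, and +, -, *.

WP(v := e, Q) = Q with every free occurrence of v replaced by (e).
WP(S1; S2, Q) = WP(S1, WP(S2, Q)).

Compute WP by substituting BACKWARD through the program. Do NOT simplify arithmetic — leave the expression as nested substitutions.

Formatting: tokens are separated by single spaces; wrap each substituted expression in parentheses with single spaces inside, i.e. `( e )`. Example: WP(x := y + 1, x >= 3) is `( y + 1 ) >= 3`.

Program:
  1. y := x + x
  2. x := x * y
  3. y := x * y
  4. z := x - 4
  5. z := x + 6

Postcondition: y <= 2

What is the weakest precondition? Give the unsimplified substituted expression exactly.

Answer: ( ( x * ( x + x ) ) * ( x + x ) ) <= 2

Derivation:
post: y <= 2
stmt 5: z := x + 6  -- replace 0 occurrence(s) of z with (x + 6)
  => y <= 2
stmt 4: z := x - 4  -- replace 0 occurrence(s) of z with (x - 4)
  => y <= 2
stmt 3: y := x * y  -- replace 1 occurrence(s) of y with (x * y)
  => ( x * y ) <= 2
stmt 2: x := x * y  -- replace 1 occurrence(s) of x with (x * y)
  => ( ( x * y ) * y ) <= 2
stmt 1: y := x + x  -- replace 2 occurrence(s) of y with (x + x)
  => ( ( x * ( x + x ) ) * ( x + x ) ) <= 2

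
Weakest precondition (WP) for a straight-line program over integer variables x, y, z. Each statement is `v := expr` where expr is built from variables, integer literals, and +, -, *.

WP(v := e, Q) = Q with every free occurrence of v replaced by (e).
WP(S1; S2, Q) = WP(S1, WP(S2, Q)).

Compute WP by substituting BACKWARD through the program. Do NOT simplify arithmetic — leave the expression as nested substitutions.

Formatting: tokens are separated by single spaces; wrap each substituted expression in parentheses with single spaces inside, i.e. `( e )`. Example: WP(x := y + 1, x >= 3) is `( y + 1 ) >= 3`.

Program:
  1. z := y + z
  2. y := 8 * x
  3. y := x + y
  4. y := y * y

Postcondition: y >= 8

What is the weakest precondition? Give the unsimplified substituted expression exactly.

Answer: ( ( x + ( 8 * x ) ) * ( x + ( 8 * x ) ) ) >= 8

Derivation:
post: y >= 8
stmt 4: y := y * y  -- replace 1 occurrence(s) of y with (y * y)
  => ( y * y ) >= 8
stmt 3: y := x + y  -- replace 2 occurrence(s) of y with (x + y)
  => ( ( x + y ) * ( x + y ) ) >= 8
stmt 2: y := 8 * x  -- replace 2 occurrence(s) of y with (8 * x)
  => ( ( x + ( 8 * x ) ) * ( x + ( 8 * x ) ) ) >= 8
stmt 1: z := y + z  -- replace 0 occurrence(s) of z with (y + z)
  => ( ( x + ( 8 * x ) ) * ( x + ( 8 * x ) ) ) >= 8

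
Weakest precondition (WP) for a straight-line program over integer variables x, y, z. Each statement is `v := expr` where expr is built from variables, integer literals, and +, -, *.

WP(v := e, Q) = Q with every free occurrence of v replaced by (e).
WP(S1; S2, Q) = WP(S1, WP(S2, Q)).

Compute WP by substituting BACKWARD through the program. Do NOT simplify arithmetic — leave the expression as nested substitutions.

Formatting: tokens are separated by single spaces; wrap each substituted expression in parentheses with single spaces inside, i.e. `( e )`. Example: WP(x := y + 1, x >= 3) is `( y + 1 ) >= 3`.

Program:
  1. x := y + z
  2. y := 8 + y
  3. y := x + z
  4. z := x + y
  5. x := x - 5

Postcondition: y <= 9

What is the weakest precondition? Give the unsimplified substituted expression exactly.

Answer: ( ( y + z ) + z ) <= 9

Derivation:
post: y <= 9
stmt 5: x := x - 5  -- replace 0 occurrence(s) of x with (x - 5)
  => y <= 9
stmt 4: z := x + y  -- replace 0 occurrence(s) of z with (x + y)
  => y <= 9
stmt 3: y := x + z  -- replace 1 occurrence(s) of y with (x + z)
  => ( x + z ) <= 9
stmt 2: y := 8 + y  -- replace 0 occurrence(s) of y with (8 + y)
  => ( x + z ) <= 9
stmt 1: x := y + z  -- replace 1 occurrence(s) of x with (y + z)
  => ( ( y + z ) + z ) <= 9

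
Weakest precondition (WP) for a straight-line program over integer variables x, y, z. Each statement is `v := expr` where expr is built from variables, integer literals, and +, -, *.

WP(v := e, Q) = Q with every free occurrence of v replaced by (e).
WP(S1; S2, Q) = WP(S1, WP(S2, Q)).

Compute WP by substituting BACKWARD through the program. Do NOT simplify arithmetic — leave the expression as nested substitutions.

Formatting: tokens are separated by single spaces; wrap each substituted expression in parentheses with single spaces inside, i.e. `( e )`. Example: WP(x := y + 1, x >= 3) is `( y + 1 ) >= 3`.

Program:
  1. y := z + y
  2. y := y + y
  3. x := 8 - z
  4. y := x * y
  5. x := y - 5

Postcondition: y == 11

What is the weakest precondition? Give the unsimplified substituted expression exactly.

Answer: ( ( 8 - z ) * ( ( z + y ) + ( z + y ) ) ) == 11

Derivation:
post: y == 11
stmt 5: x := y - 5  -- replace 0 occurrence(s) of x with (y - 5)
  => y == 11
stmt 4: y := x * y  -- replace 1 occurrence(s) of y with (x * y)
  => ( x * y ) == 11
stmt 3: x := 8 - z  -- replace 1 occurrence(s) of x with (8 - z)
  => ( ( 8 - z ) * y ) == 11
stmt 2: y := y + y  -- replace 1 occurrence(s) of y with (y + y)
  => ( ( 8 - z ) * ( y + y ) ) == 11
stmt 1: y := z + y  -- replace 2 occurrence(s) of y with (z + y)
  => ( ( 8 - z ) * ( ( z + y ) + ( z + y ) ) ) == 11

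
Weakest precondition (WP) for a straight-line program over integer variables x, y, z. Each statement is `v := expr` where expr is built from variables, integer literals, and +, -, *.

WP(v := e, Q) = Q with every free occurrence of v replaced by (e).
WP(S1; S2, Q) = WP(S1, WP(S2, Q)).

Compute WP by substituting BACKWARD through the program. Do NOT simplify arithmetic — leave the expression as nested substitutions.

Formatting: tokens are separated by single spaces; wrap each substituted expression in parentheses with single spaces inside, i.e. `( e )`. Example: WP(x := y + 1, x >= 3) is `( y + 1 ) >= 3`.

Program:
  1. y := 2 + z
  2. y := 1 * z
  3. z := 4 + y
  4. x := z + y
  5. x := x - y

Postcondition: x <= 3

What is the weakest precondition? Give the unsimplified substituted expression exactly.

post: x <= 3
stmt 5: x := x - y  -- replace 1 occurrence(s) of x with (x - y)
  => ( x - y ) <= 3
stmt 4: x := z + y  -- replace 1 occurrence(s) of x with (z + y)
  => ( ( z + y ) - y ) <= 3
stmt 3: z := 4 + y  -- replace 1 occurrence(s) of z with (4 + y)
  => ( ( ( 4 + y ) + y ) - y ) <= 3
stmt 2: y := 1 * z  -- replace 3 occurrence(s) of y with (1 * z)
  => ( ( ( 4 + ( 1 * z ) ) + ( 1 * z ) ) - ( 1 * z ) ) <= 3
stmt 1: y := 2 + z  -- replace 0 occurrence(s) of y with (2 + z)
  => ( ( ( 4 + ( 1 * z ) ) + ( 1 * z ) ) - ( 1 * z ) ) <= 3

Answer: ( ( ( 4 + ( 1 * z ) ) + ( 1 * z ) ) - ( 1 * z ) ) <= 3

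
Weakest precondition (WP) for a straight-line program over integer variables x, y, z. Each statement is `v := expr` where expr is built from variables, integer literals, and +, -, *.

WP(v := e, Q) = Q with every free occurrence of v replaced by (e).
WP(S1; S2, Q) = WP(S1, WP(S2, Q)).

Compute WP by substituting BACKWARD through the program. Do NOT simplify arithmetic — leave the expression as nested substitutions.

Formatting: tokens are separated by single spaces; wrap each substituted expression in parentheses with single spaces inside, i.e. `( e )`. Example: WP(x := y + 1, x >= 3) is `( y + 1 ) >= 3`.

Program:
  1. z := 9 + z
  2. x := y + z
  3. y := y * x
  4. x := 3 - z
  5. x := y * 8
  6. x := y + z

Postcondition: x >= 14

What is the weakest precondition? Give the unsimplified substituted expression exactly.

post: x >= 14
stmt 6: x := y + z  -- replace 1 occurrence(s) of x with (y + z)
  => ( y + z ) >= 14
stmt 5: x := y * 8  -- replace 0 occurrence(s) of x with (y * 8)
  => ( y + z ) >= 14
stmt 4: x := 3 - z  -- replace 0 occurrence(s) of x with (3 - z)
  => ( y + z ) >= 14
stmt 3: y := y * x  -- replace 1 occurrence(s) of y with (y * x)
  => ( ( y * x ) + z ) >= 14
stmt 2: x := y + z  -- replace 1 occurrence(s) of x with (y + z)
  => ( ( y * ( y + z ) ) + z ) >= 14
stmt 1: z := 9 + z  -- replace 2 occurrence(s) of z with (9 + z)
  => ( ( y * ( y + ( 9 + z ) ) ) + ( 9 + z ) ) >= 14

Answer: ( ( y * ( y + ( 9 + z ) ) ) + ( 9 + z ) ) >= 14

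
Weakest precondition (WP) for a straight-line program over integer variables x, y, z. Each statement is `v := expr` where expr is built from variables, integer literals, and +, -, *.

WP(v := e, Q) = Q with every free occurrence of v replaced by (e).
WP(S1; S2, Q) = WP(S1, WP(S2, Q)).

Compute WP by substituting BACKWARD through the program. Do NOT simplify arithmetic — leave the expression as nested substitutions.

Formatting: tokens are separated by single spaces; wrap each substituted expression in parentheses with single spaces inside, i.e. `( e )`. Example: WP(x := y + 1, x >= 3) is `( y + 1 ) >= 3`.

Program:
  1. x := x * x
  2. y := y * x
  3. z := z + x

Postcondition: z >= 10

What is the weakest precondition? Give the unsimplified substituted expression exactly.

Answer: ( z + ( x * x ) ) >= 10

Derivation:
post: z >= 10
stmt 3: z := z + x  -- replace 1 occurrence(s) of z with (z + x)
  => ( z + x ) >= 10
stmt 2: y := y * x  -- replace 0 occurrence(s) of y with (y * x)
  => ( z + x ) >= 10
stmt 1: x := x * x  -- replace 1 occurrence(s) of x with (x * x)
  => ( z + ( x * x ) ) >= 10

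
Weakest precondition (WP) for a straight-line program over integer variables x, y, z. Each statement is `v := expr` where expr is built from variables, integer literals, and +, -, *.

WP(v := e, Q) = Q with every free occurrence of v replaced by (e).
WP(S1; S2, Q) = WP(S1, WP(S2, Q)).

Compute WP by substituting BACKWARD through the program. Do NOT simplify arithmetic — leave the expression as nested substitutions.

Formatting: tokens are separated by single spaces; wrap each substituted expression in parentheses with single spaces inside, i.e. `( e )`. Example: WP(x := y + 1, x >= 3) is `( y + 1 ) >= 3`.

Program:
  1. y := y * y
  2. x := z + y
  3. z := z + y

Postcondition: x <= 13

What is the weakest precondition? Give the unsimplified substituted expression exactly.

Answer: ( z + ( y * y ) ) <= 13

Derivation:
post: x <= 13
stmt 3: z := z + y  -- replace 0 occurrence(s) of z with (z + y)
  => x <= 13
stmt 2: x := z + y  -- replace 1 occurrence(s) of x with (z + y)
  => ( z + y ) <= 13
stmt 1: y := y * y  -- replace 1 occurrence(s) of y with (y * y)
  => ( z + ( y * y ) ) <= 13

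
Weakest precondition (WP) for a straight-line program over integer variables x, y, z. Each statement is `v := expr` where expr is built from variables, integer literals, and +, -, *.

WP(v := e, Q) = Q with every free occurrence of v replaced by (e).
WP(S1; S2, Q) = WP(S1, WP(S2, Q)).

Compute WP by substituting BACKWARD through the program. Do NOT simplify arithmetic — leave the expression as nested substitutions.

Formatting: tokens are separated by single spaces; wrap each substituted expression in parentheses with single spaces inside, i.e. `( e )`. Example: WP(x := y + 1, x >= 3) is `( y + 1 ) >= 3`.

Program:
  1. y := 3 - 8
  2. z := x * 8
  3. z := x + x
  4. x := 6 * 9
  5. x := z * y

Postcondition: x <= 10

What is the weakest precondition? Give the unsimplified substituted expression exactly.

Answer: ( ( x + x ) * ( 3 - 8 ) ) <= 10

Derivation:
post: x <= 10
stmt 5: x := z * y  -- replace 1 occurrence(s) of x with (z * y)
  => ( z * y ) <= 10
stmt 4: x := 6 * 9  -- replace 0 occurrence(s) of x with (6 * 9)
  => ( z * y ) <= 10
stmt 3: z := x + x  -- replace 1 occurrence(s) of z with (x + x)
  => ( ( x + x ) * y ) <= 10
stmt 2: z := x * 8  -- replace 0 occurrence(s) of z with (x * 8)
  => ( ( x + x ) * y ) <= 10
stmt 1: y := 3 - 8  -- replace 1 occurrence(s) of y with (3 - 8)
  => ( ( x + x ) * ( 3 - 8 ) ) <= 10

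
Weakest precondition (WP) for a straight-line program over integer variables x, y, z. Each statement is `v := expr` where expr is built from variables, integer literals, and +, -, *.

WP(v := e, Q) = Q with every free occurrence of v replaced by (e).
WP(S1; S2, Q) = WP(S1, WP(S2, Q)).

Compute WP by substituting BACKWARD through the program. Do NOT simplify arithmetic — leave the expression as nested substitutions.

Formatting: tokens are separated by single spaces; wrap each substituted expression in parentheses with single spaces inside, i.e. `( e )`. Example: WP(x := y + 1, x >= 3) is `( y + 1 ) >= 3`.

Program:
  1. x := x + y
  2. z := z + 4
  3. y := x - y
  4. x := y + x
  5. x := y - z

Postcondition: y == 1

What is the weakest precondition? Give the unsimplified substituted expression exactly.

Answer: ( ( x + y ) - y ) == 1

Derivation:
post: y == 1
stmt 5: x := y - z  -- replace 0 occurrence(s) of x with (y - z)
  => y == 1
stmt 4: x := y + x  -- replace 0 occurrence(s) of x with (y + x)
  => y == 1
stmt 3: y := x - y  -- replace 1 occurrence(s) of y with (x - y)
  => ( x - y ) == 1
stmt 2: z := z + 4  -- replace 0 occurrence(s) of z with (z + 4)
  => ( x - y ) == 1
stmt 1: x := x + y  -- replace 1 occurrence(s) of x with (x + y)
  => ( ( x + y ) - y ) == 1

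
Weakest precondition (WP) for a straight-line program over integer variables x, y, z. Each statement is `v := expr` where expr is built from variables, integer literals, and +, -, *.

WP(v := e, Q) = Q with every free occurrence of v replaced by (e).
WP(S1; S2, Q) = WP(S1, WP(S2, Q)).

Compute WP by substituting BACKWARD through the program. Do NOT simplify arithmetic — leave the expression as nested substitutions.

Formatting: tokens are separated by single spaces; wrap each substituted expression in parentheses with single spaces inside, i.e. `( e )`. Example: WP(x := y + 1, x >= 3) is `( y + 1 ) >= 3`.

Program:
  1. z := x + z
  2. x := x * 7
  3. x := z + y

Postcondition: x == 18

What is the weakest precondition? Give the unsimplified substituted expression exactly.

Answer: ( ( x + z ) + y ) == 18

Derivation:
post: x == 18
stmt 3: x := z + y  -- replace 1 occurrence(s) of x with (z + y)
  => ( z + y ) == 18
stmt 2: x := x * 7  -- replace 0 occurrence(s) of x with (x * 7)
  => ( z + y ) == 18
stmt 1: z := x + z  -- replace 1 occurrence(s) of z with (x + z)
  => ( ( x + z ) + y ) == 18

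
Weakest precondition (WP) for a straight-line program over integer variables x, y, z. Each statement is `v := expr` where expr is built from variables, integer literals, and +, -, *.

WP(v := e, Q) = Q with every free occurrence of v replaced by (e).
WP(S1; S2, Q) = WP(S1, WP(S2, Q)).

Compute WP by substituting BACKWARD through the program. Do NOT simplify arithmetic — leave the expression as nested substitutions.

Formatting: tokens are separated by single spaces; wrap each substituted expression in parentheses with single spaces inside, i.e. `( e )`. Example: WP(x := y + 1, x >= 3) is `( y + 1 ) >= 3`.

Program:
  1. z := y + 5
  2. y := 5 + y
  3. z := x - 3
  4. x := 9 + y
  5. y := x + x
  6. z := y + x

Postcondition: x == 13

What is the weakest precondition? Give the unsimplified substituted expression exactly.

post: x == 13
stmt 6: z := y + x  -- replace 0 occurrence(s) of z with (y + x)
  => x == 13
stmt 5: y := x + x  -- replace 0 occurrence(s) of y with (x + x)
  => x == 13
stmt 4: x := 9 + y  -- replace 1 occurrence(s) of x with (9 + y)
  => ( 9 + y ) == 13
stmt 3: z := x - 3  -- replace 0 occurrence(s) of z with (x - 3)
  => ( 9 + y ) == 13
stmt 2: y := 5 + y  -- replace 1 occurrence(s) of y with (5 + y)
  => ( 9 + ( 5 + y ) ) == 13
stmt 1: z := y + 5  -- replace 0 occurrence(s) of z with (y + 5)
  => ( 9 + ( 5 + y ) ) == 13

Answer: ( 9 + ( 5 + y ) ) == 13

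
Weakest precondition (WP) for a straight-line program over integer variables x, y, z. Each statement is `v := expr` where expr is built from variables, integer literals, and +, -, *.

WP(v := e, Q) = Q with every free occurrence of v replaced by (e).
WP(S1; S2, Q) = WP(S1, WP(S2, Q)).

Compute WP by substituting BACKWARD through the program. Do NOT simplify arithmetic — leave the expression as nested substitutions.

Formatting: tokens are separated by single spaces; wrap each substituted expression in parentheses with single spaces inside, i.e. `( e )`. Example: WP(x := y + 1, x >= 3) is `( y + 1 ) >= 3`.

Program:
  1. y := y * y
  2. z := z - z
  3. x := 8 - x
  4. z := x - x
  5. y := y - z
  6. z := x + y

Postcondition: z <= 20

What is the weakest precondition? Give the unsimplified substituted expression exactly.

Answer: ( ( 8 - x ) + ( ( y * y ) - ( ( 8 - x ) - ( 8 - x ) ) ) ) <= 20

Derivation:
post: z <= 20
stmt 6: z := x + y  -- replace 1 occurrence(s) of z with (x + y)
  => ( x + y ) <= 20
stmt 5: y := y - z  -- replace 1 occurrence(s) of y with (y - z)
  => ( x + ( y - z ) ) <= 20
stmt 4: z := x - x  -- replace 1 occurrence(s) of z with (x - x)
  => ( x + ( y - ( x - x ) ) ) <= 20
stmt 3: x := 8 - x  -- replace 3 occurrence(s) of x with (8 - x)
  => ( ( 8 - x ) + ( y - ( ( 8 - x ) - ( 8 - x ) ) ) ) <= 20
stmt 2: z := z - z  -- replace 0 occurrence(s) of z with (z - z)
  => ( ( 8 - x ) + ( y - ( ( 8 - x ) - ( 8 - x ) ) ) ) <= 20
stmt 1: y := y * y  -- replace 1 occurrence(s) of y with (y * y)
  => ( ( 8 - x ) + ( ( y * y ) - ( ( 8 - x ) - ( 8 - x ) ) ) ) <= 20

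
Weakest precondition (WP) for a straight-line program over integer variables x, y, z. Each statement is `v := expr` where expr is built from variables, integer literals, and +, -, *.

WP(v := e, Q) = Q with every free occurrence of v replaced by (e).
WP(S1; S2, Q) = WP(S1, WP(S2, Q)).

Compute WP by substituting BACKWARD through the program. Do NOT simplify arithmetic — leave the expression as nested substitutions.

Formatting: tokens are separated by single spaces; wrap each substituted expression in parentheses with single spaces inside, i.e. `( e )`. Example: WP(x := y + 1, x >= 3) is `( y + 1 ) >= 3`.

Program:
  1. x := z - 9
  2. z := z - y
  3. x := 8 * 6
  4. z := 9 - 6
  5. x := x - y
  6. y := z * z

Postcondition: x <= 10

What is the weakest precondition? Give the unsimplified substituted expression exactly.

Answer: ( ( 8 * 6 ) - y ) <= 10

Derivation:
post: x <= 10
stmt 6: y := z * z  -- replace 0 occurrence(s) of y with (z * z)
  => x <= 10
stmt 5: x := x - y  -- replace 1 occurrence(s) of x with (x - y)
  => ( x - y ) <= 10
stmt 4: z := 9 - 6  -- replace 0 occurrence(s) of z with (9 - 6)
  => ( x - y ) <= 10
stmt 3: x := 8 * 6  -- replace 1 occurrence(s) of x with (8 * 6)
  => ( ( 8 * 6 ) - y ) <= 10
stmt 2: z := z - y  -- replace 0 occurrence(s) of z with (z - y)
  => ( ( 8 * 6 ) - y ) <= 10
stmt 1: x := z - 9  -- replace 0 occurrence(s) of x with (z - 9)
  => ( ( 8 * 6 ) - y ) <= 10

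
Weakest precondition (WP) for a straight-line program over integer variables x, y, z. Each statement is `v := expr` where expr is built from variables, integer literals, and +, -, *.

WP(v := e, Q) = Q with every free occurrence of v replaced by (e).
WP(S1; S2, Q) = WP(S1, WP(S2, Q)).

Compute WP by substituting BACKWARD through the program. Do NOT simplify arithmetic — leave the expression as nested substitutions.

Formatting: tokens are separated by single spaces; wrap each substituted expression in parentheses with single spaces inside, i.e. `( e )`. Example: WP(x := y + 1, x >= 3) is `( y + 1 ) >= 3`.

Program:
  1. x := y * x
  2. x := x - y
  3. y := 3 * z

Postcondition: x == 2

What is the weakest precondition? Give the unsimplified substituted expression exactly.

Answer: ( ( y * x ) - y ) == 2

Derivation:
post: x == 2
stmt 3: y := 3 * z  -- replace 0 occurrence(s) of y with (3 * z)
  => x == 2
stmt 2: x := x - y  -- replace 1 occurrence(s) of x with (x - y)
  => ( x - y ) == 2
stmt 1: x := y * x  -- replace 1 occurrence(s) of x with (y * x)
  => ( ( y * x ) - y ) == 2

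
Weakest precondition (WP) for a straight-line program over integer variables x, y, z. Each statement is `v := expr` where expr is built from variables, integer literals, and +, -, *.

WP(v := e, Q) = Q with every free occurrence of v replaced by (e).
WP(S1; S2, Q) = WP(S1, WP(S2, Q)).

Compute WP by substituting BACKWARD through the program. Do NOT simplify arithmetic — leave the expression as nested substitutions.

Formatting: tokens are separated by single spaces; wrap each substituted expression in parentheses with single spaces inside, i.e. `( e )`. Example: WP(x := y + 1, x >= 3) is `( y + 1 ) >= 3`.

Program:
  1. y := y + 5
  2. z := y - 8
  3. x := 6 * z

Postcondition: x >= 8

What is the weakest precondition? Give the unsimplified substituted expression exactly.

post: x >= 8
stmt 3: x := 6 * z  -- replace 1 occurrence(s) of x with (6 * z)
  => ( 6 * z ) >= 8
stmt 2: z := y - 8  -- replace 1 occurrence(s) of z with (y - 8)
  => ( 6 * ( y - 8 ) ) >= 8
stmt 1: y := y + 5  -- replace 1 occurrence(s) of y with (y + 5)
  => ( 6 * ( ( y + 5 ) - 8 ) ) >= 8

Answer: ( 6 * ( ( y + 5 ) - 8 ) ) >= 8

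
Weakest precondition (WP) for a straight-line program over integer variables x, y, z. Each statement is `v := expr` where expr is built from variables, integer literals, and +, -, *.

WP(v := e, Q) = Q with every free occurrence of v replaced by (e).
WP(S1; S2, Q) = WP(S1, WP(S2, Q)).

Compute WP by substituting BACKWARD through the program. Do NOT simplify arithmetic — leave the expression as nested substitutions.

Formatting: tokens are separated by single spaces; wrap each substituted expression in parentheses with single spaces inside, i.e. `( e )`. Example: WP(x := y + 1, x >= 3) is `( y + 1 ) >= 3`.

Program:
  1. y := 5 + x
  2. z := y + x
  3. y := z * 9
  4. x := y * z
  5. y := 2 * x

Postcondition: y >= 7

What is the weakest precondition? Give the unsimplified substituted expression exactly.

Answer: ( 2 * ( ( ( ( 5 + x ) + x ) * 9 ) * ( ( 5 + x ) + x ) ) ) >= 7

Derivation:
post: y >= 7
stmt 5: y := 2 * x  -- replace 1 occurrence(s) of y with (2 * x)
  => ( 2 * x ) >= 7
stmt 4: x := y * z  -- replace 1 occurrence(s) of x with (y * z)
  => ( 2 * ( y * z ) ) >= 7
stmt 3: y := z * 9  -- replace 1 occurrence(s) of y with (z * 9)
  => ( 2 * ( ( z * 9 ) * z ) ) >= 7
stmt 2: z := y + x  -- replace 2 occurrence(s) of z with (y + x)
  => ( 2 * ( ( ( y + x ) * 9 ) * ( y + x ) ) ) >= 7
stmt 1: y := 5 + x  -- replace 2 occurrence(s) of y with (5 + x)
  => ( 2 * ( ( ( ( 5 + x ) + x ) * 9 ) * ( ( 5 + x ) + x ) ) ) >= 7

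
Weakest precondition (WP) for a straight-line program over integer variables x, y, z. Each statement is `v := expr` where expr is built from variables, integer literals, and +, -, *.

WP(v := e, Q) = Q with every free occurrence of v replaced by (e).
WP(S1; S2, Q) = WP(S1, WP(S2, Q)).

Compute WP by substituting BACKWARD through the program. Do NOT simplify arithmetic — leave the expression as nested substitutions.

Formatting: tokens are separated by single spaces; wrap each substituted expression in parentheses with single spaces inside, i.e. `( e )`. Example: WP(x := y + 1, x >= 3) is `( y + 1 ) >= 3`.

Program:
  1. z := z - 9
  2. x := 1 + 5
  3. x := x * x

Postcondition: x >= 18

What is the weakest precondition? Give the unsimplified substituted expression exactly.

post: x >= 18
stmt 3: x := x * x  -- replace 1 occurrence(s) of x with (x * x)
  => ( x * x ) >= 18
stmt 2: x := 1 + 5  -- replace 2 occurrence(s) of x with (1 + 5)
  => ( ( 1 + 5 ) * ( 1 + 5 ) ) >= 18
stmt 1: z := z - 9  -- replace 0 occurrence(s) of z with (z - 9)
  => ( ( 1 + 5 ) * ( 1 + 5 ) ) >= 18

Answer: ( ( 1 + 5 ) * ( 1 + 5 ) ) >= 18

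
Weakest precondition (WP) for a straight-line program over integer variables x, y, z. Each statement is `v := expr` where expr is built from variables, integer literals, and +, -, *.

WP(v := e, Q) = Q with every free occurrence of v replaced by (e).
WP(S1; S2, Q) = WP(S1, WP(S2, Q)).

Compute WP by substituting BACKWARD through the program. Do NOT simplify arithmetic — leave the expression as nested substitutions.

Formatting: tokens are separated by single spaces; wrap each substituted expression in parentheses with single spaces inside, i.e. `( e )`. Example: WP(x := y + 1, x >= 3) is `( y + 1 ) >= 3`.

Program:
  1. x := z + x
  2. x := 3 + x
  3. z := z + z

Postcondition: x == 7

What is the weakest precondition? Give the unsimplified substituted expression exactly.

Answer: ( 3 + ( z + x ) ) == 7

Derivation:
post: x == 7
stmt 3: z := z + z  -- replace 0 occurrence(s) of z with (z + z)
  => x == 7
stmt 2: x := 3 + x  -- replace 1 occurrence(s) of x with (3 + x)
  => ( 3 + x ) == 7
stmt 1: x := z + x  -- replace 1 occurrence(s) of x with (z + x)
  => ( 3 + ( z + x ) ) == 7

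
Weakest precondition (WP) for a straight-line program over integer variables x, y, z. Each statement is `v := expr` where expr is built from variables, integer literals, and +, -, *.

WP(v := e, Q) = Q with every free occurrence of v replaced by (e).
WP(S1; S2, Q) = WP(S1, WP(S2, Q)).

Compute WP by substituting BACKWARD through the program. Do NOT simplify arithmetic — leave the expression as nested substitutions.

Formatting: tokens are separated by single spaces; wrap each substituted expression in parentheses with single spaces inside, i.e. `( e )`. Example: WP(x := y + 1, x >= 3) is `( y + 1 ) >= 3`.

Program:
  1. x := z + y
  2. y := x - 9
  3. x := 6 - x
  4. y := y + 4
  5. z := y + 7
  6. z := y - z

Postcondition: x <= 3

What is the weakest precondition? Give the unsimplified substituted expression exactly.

Answer: ( 6 - ( z + y ) ) <= 3

Derivation:
post: x <= 3
stmt 6: z := y - z  -- replace 0 occurrence(s) of z with (y - z)
  => x <= 3
stmt 5: z := y + 7  -- replace 0 occurrence(s) of z with (y + 7)
  => x <= 3
stmt 4: y := y + 4  -- replace 0 occurrence(s) of y with (y + 4)
  => x <= 3
stmt 3: x := 6 - x  -- replace 1 occurrence(s) of x with (6 - x)
  => ( 6 - x ) <= 3
stmt 2: y := x - 9  -- replace 0 occurrence(s) of y with (x - 9)
  => ( 6 - x ) <= 3
stmt 1: x := z + y  -- replace 1 occurrence(s) of x with (z + y)
  => ( 6 - ( z + y ) ) <= 3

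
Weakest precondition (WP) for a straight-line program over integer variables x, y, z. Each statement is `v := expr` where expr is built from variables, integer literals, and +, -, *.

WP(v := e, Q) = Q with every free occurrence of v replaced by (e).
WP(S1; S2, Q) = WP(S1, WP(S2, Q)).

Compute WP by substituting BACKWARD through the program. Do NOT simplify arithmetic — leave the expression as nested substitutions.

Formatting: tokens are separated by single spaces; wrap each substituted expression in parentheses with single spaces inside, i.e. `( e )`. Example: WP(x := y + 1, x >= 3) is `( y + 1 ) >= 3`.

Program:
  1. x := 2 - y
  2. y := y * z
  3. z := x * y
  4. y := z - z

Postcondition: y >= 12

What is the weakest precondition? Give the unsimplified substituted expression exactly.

Answer: ( ( ( 2 - y ) * ( y * z ) ) - ( ( 2 - y ) * ( y * z ) ) ) >= 12

Derivation:
post: y >= 12
stmt 4: y := z - z  -- replace 1 occurrence(s) of y with (z - z)
  => ( z - z ) >= 12
stmt 3: z := x * y  -- replace 2 occurrence(s) of z with (x * y)
  => ( ( x * y ) - ( x * y ) ) >= 12
stmt 2: y := y * z  -- replace 2 occurrence(s) of y with (y * z)
  => ( ( x * ( y * z ) ) - ( x * ( y * z ) ) ) >= 12
stmt 1: x := 2 - y  -- replace 2 occurrence(s) of x with (2 - y)
  => ( ( ( 2 - y ) * ( y * z ) ) - ( ( 2 - y ) * ( y * z ) ) ) >= 12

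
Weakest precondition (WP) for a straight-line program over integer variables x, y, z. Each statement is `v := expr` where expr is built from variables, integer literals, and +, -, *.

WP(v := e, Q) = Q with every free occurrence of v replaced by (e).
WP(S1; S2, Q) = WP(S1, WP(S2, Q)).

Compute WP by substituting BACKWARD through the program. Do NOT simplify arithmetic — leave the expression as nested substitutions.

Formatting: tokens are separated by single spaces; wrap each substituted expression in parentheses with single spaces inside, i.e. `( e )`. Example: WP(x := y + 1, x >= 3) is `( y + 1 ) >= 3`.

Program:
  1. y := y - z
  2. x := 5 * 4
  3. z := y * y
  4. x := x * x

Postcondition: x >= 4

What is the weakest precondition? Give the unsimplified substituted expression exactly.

Answer: ( ( 5 * 4 ) * ( 5 * 4 ) ) >= 4

Derivation:
post: x >= 4
stmt 4: x := x * x  -- replace 1 occurrence(s) of x with (x * x)
  => ( x * x ) >= 4
stmt 3: z := y * y  -- replace 0 occurrence(s) of z with (y * y)
  => ( x * x ) >= 4
stmt 2: x := 5 * 4  -- replace 2 occurrence(s) of x with (5 * 4)
  => ( ( 5 * 4 ) * ( 5 * 4 ) ) >= 4
stmt 1: y := y - z  -- replace 0 occurrence(s) of y with (y - z)
  => ( ( 5 * 4 ) * ( 5 * 4 ) ) >= 4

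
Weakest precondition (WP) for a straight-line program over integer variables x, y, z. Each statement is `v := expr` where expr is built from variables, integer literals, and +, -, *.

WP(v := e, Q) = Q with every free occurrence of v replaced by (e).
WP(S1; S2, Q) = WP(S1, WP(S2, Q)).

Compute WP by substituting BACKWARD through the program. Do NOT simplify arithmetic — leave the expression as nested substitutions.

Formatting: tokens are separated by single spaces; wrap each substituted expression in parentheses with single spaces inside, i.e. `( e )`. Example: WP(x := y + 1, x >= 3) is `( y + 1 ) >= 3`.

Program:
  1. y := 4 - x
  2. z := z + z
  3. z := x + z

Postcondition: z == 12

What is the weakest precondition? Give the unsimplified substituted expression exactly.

post: z == 12
stmt 3: z := x + z  -- replace 1 occurrence(s) of z with (x + z)
  => ( x + z ) == 12
stmt 2: z := z + z  -- replace 1 occurrence(s) of z with (z + z)
  => ( x + ( z + z ) ) == 12
stmt 1: y := 4 - x  -- replace 0 occurrence(s) of y with (4 - x)
  => ( x + ( z + z ) ) == 12

Answer: ( x + ( z + z ) ) == 12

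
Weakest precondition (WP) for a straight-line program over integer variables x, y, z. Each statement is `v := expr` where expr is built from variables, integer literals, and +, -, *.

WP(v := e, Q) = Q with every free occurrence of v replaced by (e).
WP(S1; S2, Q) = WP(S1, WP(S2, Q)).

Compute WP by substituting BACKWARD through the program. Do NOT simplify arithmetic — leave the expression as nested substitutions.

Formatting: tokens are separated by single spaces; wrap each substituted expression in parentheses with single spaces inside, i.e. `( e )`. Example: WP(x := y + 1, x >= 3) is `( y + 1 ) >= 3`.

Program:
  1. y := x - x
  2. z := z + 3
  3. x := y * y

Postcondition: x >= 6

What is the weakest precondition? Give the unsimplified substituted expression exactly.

Answer: ( ( x - x ) * ( x - x ) ) >= 6

Derivation:
post: x >= 6
stmt 3: x := y * y  -- replace 1 occurrence(s) of x with (y * y)
  => ( y * y ) >= 6
stmt 2: z := z + 3  -- replace 0 occurrence(s) of z with (z + 3)
  => ( y * y ) >= 6
stmt 1: y := x - x  -- replace 2 occurrence(s) of y with (x - x)
  => ( ( x - x ) * ( x - x ) ) >= 6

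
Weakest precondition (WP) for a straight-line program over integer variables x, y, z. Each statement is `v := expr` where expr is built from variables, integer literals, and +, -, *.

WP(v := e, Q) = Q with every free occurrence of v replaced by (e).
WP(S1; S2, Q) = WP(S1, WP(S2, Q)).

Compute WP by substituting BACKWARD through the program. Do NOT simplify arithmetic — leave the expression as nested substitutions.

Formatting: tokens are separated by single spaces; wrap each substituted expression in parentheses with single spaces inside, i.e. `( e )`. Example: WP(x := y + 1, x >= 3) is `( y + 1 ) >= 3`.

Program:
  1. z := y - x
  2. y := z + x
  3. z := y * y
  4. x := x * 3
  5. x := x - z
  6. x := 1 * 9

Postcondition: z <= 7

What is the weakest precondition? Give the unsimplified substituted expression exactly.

post: z <= 7
stmt 6: x := 1 * 9  -- replace 0 occurrence(s) of x with (1 * 9)
  => z <= 7
stmt 5: x := x - z  -- replace 0 occurrence(s) of x with (x - z)
  => z <= 7
stmt 4: x := x * 3  -- replace 0 occurrence(s) of x with (x * 3)
  => z <= 7
stmt 3: z := y * y  -- replace 1 occurrence(s) of z with (y * y)
  => ( y * y ) <= 7
stmt 2: y := z + x  -- replace 2 occurrence(s) of y with (z + x)
  => ( ( z + x ) * ( z + x ) ) <= 7
stmt 1: z := y - x  -- replace 2 occurrence(s) of z with (y - x)
  => ( ( ( y - x ) + x ) * ( ( y - x ) + x ) ) <= 7

Answer: ( ( ( y - x ) + x ) * ( ( y - x ) + x ) ) <= 7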